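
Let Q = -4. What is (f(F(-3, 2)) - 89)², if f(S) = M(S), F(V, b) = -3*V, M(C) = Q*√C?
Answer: 10201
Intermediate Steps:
M(C) = -4*√C
f(S) = -4*√S
(f(F(-3, 2)) - 89)² = (-4*√(-3*(-3)) - 89)² = (-4*√9 - 89)² = (-4*3 - 89)² = (-12 - 89)² = (-101)² = 10201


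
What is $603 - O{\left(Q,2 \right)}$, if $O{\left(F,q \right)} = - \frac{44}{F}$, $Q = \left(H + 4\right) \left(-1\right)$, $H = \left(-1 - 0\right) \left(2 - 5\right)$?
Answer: $\frac{4177}{7} \approx 596.71$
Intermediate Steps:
$H = 3$ ($H = \left(-1 + \left(-2 + 2\right)\right) \left(-3\right) = \left(-1 + 0\right) \left(-3\right) = \left(-1\right) \left(-3\right) = 3$)
$Q = -7$ ($Q = \left(3 + 4\right) \left(-1\right) = 7 \left(-1\right) = -7$)
$603 - O{\left(Q,2 \right)} = 603 - - \frac{44}{-7} = 603 - \left(-44\right) \left(- \frac{1}{7}\right) = 603 - \frac{44}{7} = \frac{4177}{7}$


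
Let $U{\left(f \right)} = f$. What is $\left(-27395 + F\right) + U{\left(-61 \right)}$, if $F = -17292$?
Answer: $-44748$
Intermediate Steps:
$\left(-27395 + F\right) + U{\left(-61 \right)} = \left(-27395 - 17292\right) - 61 = -44687 - 61 = -44748$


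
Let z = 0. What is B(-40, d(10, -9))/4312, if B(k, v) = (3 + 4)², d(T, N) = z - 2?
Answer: 1/88 ≈ 0.011364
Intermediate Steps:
d(T, N) = -2 (d(T, N) = 0 - 2 = -2)
B(k, v) = 49 (B(k, v) = 7² = 49)
B(-40, d(10, -9))/4312 = 49/4312 = 49*(1/4312) = 1/88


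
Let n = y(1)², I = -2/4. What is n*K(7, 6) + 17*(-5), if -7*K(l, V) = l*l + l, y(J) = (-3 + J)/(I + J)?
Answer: -213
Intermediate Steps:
I = -½ (I = -2*¼ = -½ ≈ -0.50000)
y(J) = (-3 + J)/(-½ + J)
K(l, V) = -l/7 - l²/7 (K(l, V) = -(l*l + l)/7 = -(l² + l)/7 = -(l + l²)/7 = -l/7 - l²/7)
n = 16 (n = (2*(-3 + 1)/(-1 + 2*1))² = (2*(-2)/(-1 + 2))² = (2*(-2)/1)² = (2*1*(-2))² = (-4)² = 16)
n*K(7, 6) + 17*(-5) = 16*(-⅐*7*(1 + 7)) + 17*(-5) = 16*(-⅐*7*8) - 85 = 16*(-8) - 85 = -128 - 85 = -213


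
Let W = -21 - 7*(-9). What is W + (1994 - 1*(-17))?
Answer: 2053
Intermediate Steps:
W = 42 (W = -21 + 63 = 42)
W + (1994 - 1*(-17)) = 42 + (1994 - 1*(-17)) = 42 + (1994 + 17) = 42 + 2011 = 2053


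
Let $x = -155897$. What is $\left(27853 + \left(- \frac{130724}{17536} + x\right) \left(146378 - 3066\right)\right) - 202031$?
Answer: $- \frac{6122024025225}{274} \approx -2.2343 \cdot 10^{10}$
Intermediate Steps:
$\left(27853 + \left(- \frac{130724}{17536} + x\right) \left(146378 - 3066\right)\right) - 202031 = \left(27853 + \left(- \frac{130724}{17536} - 155897\right) \left(146378 - 3066\right)\right) - 202031 = \left(27853 + \left(\left(-130724\right) \frac{1}{17536} - 155897\right) 143312\right) - 202031 = \left(27853 + \left(- \frac{32681}{4384} - 155897\right) 143312\right) - 202031 = \left(27853 - \frac{6121976300453}{274}\right) - 202031 = - \frac{6121968668731}{274} - 202031 = - \frac{6122024025225}{274}$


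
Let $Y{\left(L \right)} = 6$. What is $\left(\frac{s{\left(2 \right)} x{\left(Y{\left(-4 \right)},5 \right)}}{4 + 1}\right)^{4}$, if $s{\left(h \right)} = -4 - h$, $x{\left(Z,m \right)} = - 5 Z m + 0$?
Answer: $1049760000$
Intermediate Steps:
$x{\left(Z,m \right)} = - 5 Z m$ ($x{\left(Z,m \right)} = - 5 Z m + 0 = - 5 Z m$)
$\left(\frac{s{\left(2 \right)} x{\left(Y{\left(-4 \right)},5 \right)}}{4 + 1}\right)^{4} = \left(\frac{\left(-4 - 2\right) \left(\left(-5\right) 6 \cdot 5\right)}{4 + 1}\right)^{4} = \left(\frac{\left(-4 - 2\right) \left(-150\right)}{5}\right)^{4} = \left(\left(-6\right) \left(-150\right) \frac{1}{5}\right)^{4} = \left(900 \cdot \frac{1}{5}\right)^{4} = 180^{4} = 1049760000$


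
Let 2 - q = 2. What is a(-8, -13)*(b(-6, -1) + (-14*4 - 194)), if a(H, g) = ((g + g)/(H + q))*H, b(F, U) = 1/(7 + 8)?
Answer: 97474/15 ≈ 6498.3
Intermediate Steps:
q = 0 (q = 2 - 1*2 = 2 - 2 = 0)
b(F, U) = 1/15
a(H, g) = 2*g (a(H, g) = ((g + g)/(H + 0))*H = ((2*g)/H)*H = (2*g/H)*H = 2*g)
a(-8, -13)*(b(-6, -1) + (-14*4 - 194)) = (2*(-13))*(1/15 + (-14*4 - 194)) = -26*(1/15 + (-56 - 194)) = -26*(1/15 - 250) = -26*(-3749/15) = 97474/15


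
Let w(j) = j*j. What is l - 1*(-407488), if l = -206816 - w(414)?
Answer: 29276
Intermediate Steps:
w(j) = j²
l = -378212 (l = -206816 - 1*414² = -206816 - 1*171396 = -206816 - 171396 = -378212)
l - 1*(-407488) = -378212 - 1*(-407488) = -378212 + 407488 = 29276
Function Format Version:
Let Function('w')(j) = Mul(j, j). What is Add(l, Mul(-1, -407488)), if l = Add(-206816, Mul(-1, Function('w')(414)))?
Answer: 29276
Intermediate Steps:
Function('w')(j) = Pow(j, 2)
l = -378212 (l = Add(-206816, Mul(-1, Pow(414, 2))) = Add(-206816, Mul(-1, 171396)) = Add(-206816, -171396) = -378212)
Add(l, Mul(-1, -407488)) = Add(-378212, Mul(-1, -407488)) = Add(-378212, 407488) = 29276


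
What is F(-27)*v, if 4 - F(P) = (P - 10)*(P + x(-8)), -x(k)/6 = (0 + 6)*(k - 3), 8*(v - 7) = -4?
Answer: 177541/2 ≈ 88771.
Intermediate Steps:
v = 13/2 (v = 7 + (⅛)*(-4) = 7 - ½ = 13/2 ≈ 6.5000)
x(k) = 108 - 36*k (x(k) = -6*(0 + 6)*(k - 3) = -36*(-3 + k) = -6*(-18 + 6*k) = 108 - 36*k)
F(P) = 4 - (-10 + P)*(396 + P) (F(P) = 4 - (P - 10)*(P + (108 - 36*(-8))) = 4 - (-10 + P)*(P + (108 + 288)) = 4 - (-10 + P)*(P + 396) = 4 - (-10 + P)*(396 + P))
F(-27)*v = (3964 - 1*(-27)² - 386*(-27))*(13/2) = (3964 - 1*729 + 10422)*(13/2) = (3964 - 729 + 10422)*(13/2) = 13657*(13/2) = 177541/2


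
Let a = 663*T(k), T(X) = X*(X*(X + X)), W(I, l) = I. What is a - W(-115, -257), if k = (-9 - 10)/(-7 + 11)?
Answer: -4543837/32 ≈ -1.4200e+5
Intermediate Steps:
k = -19/4 ≈ -4.7500
T(X) = 2*X³ (T(X) = X*(X*(2*X)) = X*(2*X²) = 2*X³)
a = -4547517/32 (a = 663*(2*(-19/4)³) = 663*(2*(-6859/64)) = 663*(-6859/32) = -4547517/32 ≈ -1.4211e+5)
a - W(-115, -257) = -4547517/32 - 1*(-115) = -4547517/32 + 115 = -4543837/32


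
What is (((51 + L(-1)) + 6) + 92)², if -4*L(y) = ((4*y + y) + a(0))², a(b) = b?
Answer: 326041/16 ≈ 20378.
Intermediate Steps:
L(y) = -25*y²/4 (L(y) = -((4*y + y) + 0)²/4 = -(5*y + 0)²/4 = -25*y²/4)
(((51 + L(-1)) + 6) + 92)² = (((51 - 25/4*(-1)²) + 6) + 92)² = (((51 - 25/4*1) + 6) + 92)² = (((51 - 25/4) + 6) + 92)² = ((179/4 + 6) + 92)² = (203/4 + 92)² = (571/4)² = 326041/16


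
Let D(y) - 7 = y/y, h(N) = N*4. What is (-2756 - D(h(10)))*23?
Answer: -63572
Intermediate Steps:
h(N) = 4*N
D(y) = 8 (D(y) = 7 + y/y = 7 + 1 = 8)
(-2756 - D(h(10)))*23 = (-2756 - 1*8)*23 = (-2756 - 8)*23 = -2764*23 = -63572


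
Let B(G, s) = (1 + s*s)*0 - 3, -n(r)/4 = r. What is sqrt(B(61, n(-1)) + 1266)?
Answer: sqrt(1263) ≈ 35.539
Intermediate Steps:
n(r) = -4*r
B(G, s) = -3 (B(G, s) = (1 + s**2)*0 - 3 = 0 - 3 = -3)
sqrt(B(61, n(-1)) + 1266) = sqrt(-3 + 1266) = sqrt(1263)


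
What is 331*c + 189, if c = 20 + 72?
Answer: 30641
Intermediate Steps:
c = 92
331*c + 189 = 331*92 + 189 = 30452 + 189 = 30641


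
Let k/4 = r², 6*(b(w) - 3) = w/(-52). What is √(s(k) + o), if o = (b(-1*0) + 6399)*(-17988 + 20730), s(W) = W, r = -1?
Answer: 4*√1097143 ≈ 4189.8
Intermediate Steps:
b(w) = 3 - w/312 (b(w) = 3 + (w/(-52))/6 = 3 + (w*(-1/52))/6 = 3 + (-w/52)/6 = 3 - w/312)
k = 4 (k = 4*(-1)² = 4*1 = 4)
o = 17554284 (o = ((3 - (-1)*0/312) + 6399)*(-17988 + 20730) = ((3 - 1/312*0) + 6399)*2742 = ((3 + 0) + 6399)*2742 = (3 + 6399)*2742 = 6402*2742 = 17554284)
√(s(k) + o) = √(4 + 17554284) = √17554288 = 4*√1097143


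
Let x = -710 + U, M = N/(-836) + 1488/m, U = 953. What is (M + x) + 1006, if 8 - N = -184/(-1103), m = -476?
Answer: 34177445453/27432713 ≈ 1245.9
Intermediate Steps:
N = 8640/1103 (N = 8 - (-184)/(-1103) = 8 - (-184)*(-1)/1103 = 8 - 1*184/1103 = 8 - 184/1103 = 8640/1103 ≈ 7.8332)
M = -86013084/27432713 (M = (8640/1103)/(-836) + 1488/(-476) = (8640/1103)*(-1/836) + 1488*(-1/476) = -2160/230527 - 372/119 = -86013084/27432713 ≈ -3.1354)
x = 243 (x = -710 + 953 = 243)
(M + x) + 1006 = (-86013084/27432713 + 243) + 1006 = 6580136175/27432713 + 1006 = 34177445453/27432713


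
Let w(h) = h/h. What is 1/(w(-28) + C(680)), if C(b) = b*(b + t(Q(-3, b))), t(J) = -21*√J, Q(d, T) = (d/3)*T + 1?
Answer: 462401/352275278401 + 14280*I*√679/352275278401 ≈ 1.3126e-6 + 1.0563e-6*I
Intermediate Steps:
Q(d, T) = 1 + T*d/3 (Q(d, T) = (d*(⅓))*T + 1 = (d/3)*T + 1 = T*d/3 + 1 = 1 + T*d/3)
w(h) = 1
C(b) = b*(b - 21*√(1 - b)) (C(b) = b*(b - 21*√(1 + (⅓)*b*(-3))) = b*(b - 21*√(1 - b)))
1/(w(-28) + C(680)) = 1/(1 + 680*(680 - 21*√(1 - 1*680))) = 1/(1 + 680*(680 - 21*√(1 - 680))) = 1/(1 + 680*(680 - 21*I*√679)) = 1/(1 + (462400 - 14280*I*√679)) = 1/(462401 - 14280*I*√679)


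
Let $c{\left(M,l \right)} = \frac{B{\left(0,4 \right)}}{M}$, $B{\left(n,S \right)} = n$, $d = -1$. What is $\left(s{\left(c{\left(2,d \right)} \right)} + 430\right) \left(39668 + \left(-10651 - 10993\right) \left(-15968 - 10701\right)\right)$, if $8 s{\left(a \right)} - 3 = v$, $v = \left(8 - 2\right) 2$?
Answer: $249305675790$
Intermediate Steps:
$v = 12$ ($v = 6 \cdot 2 = 12$)
$c{\left(M,l \right)} = 0$ ($c{\left(M,l \right)} = \frac{0}{M} = 0$)
$s{\left(a \right)} = \frac{15}{8}$ ($s{\left(a \right)} = \frac{3}{8} + \frac{1}{8} \cdot 12 = \frac{3}{8} + \frac{3}{2} = \frac{15}{8}$)
$\left(s{\left(c{\left(2,d \right)} \right)} + 430\right) \left(39668 + \left(-10651 - 10993\right) \left(-15968 - 10701\right)\right) = \left(\frac{15}{8} + 430\right) \left(39668 + \left(-10651 - 10993\right) \left(-15968 - 10701\right)\right) = \frac{3455 \left(39668 - -577223836\right)}{8} = \frac{3455 \left(39668 + 577223836\right)}{8} = \frac{3455}{8} \cdot 577263504 = 249305675790$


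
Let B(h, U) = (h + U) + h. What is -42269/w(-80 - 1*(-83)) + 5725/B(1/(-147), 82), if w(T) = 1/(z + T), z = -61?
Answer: 29547548879/12052 ≈ 2.4517e+6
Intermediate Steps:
w(T) = 1/(-61 + T)
B(h, U) = U + 2*h (B(h, U) = (U + h) + h = U + 2*h)
-42269/w(-80 - 1*(-83)) + 5725/B(1/(-147), 82) = -(-5959929 + 3508327) + 5725/(82 + 2/(-147)) = -42269/(1/(-61 + (-80 + 83))) + 5725/(82 + 2*(-1/147)) = -42269/(1/(-61 + 3)) + 5725/(82 - 2/147) = -42269/(1/(-58)) + 5725/(12052/147) = -42269/(-1/58) + 5725*(147/12052) = -42269*(-58) + 841575/12052 = 2451602 + 841575/12052 = 29547548879/12052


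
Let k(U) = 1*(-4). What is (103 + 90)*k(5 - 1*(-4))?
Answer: -772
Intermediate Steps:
k(U) = -4
(103 + 90)*k(5 - 1*(-4)) = (103 + 90)*(-4) = 193*(-4) = -772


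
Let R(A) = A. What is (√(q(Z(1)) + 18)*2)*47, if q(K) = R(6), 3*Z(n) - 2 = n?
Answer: 188*√6 ≈ 460.50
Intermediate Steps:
Z(n) = ⅔ + n/3
q(K) = 6
(√(q(Z(1)) + 18)*2)*47 = (√(6 + 18)*2)*47 = (√24*2)*47 = ((2*√6)*2)*47 = (4*√6)*47 = 188*√6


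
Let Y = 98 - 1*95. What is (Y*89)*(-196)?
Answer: -52332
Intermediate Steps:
Y = 3 (Y = 98 - 95 = 3)
(Y*89)*(-196) = (3*89)*(-196) = 267*(-196) = -52332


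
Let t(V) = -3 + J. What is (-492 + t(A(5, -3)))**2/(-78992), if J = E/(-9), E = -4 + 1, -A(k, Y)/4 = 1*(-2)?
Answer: -137641/44433 ≈ -3.0977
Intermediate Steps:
A(k, Y) = 8 (A(k, Y) = -4*(-2) = 8)
E = -3
J = 1/3 (J = -3/(-9) = -3*(-1/9) = 1/3 ≈ 0.33333)
t(V) = -8/3 (t(V) = -3 + 1/3 = -8/3)
(-492 + t(A(5, -3)))**2/(-78992) = (-492 - 8/3)**2/(-78992) = (-1484/3)**2*(-1/78992) = (2202256/9)*(-1/78992) = -137641/44433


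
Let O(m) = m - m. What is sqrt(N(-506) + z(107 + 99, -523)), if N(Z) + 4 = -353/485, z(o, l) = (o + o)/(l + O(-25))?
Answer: 3*I*sqrt(39430923405)/253655 ≈ 2.3485*I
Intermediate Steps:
O(m) = 0
z(o, l) = 2*o/l (z(o, l) = (o + o)/(l + 0) = (2*o)/l = 2*o/l)
N(Z) = -2293/485 (N(Z) = -4 - 353/485 = -2293/485)
sqrt(N(-506) + z(107 + 99, -523)) = sqrt(-2293/485 + 2*(107 + 99)/(-523)) = sqrt(-2293/485 + 2*206*(-1/523)) = sqrt(-2293/485 - 412/523) = sqrt(-1399059/253655) = 3*I*sqrt(39430923405)/253655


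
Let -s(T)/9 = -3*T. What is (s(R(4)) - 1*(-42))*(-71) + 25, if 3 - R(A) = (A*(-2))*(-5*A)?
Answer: 298012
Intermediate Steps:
R(A) = 3 - 10*A**2 (R(A) = 3 - A*(-2)*(-5*A) = 3 - (-2*A)*(-5*A) = 3 - 10*A**2)
s(T) = 27*T (s(T) = -(-27)*T = 27*T)
(s(R(4)) - 1*(-42))*(-71) + 25 = (27*(3 - 10*4**2) - 1*(-42))*(-71) + 25 = (27*(3 - 10*16) + 42)*(-71) + 25 = (27*(3 - 160) + 42)*(-71) + 25 = (27*(-157) + 42)*(-71) + 25 = (-4239 + 42)*(-71) + 25 = -4197*(-71) + 25 = 297987 + 25 = 298012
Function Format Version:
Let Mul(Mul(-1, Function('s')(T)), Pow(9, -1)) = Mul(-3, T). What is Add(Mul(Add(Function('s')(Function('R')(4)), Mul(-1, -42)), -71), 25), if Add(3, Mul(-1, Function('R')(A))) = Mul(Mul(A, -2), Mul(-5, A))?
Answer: 298012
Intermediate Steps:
Function('R')(A) = Add(3, Mul(-10, Pow(A, 2))) (Function('R')(A) = Add(3, Mul(-1, Mul(Mul(A, -2), Mul(-5, A)))) = Add(3, Mul(-1, Mul(Mul(-2, A), Mul(-5, A)))) = Add(3, Mul(-1, Mul(10, Pow(A, 2)))) = Add(3, Mul(-10, Pow(A, 2))))
Function('s')(T) = Mul(27, T) (Function('s')(T) = Mul(-9, Mul(-3, T)) = Mul(27, T))
Add(Mul(Add(Function('s')(Function('R')(4)), Mul(-1, -42)), -71), 25) = Add(Mul(Add(Mul(27, Add(3, Mul(-10, Pow(4, 2)))), Mul(-1, -42)), -71), 25) = Add(Mul(Add(Mul(27, Add(3, Mul(-10, 16))), 42), -71), 25) = Add(Mul(Add(Mul(27, Add(3, -160)), 42), -71), 25) = Add(Mul(Add(Mul(27, -157), 42), -71), 25) = Add(Mul(Add(-4239, 42), -71), 25) = Add(Mul(-4197, -71), 25) = Add(297987, 25) = 298012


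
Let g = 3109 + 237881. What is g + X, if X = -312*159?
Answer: 191382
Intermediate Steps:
X = -49608
g = 240990
g + X = 240990 - 49608 = 191382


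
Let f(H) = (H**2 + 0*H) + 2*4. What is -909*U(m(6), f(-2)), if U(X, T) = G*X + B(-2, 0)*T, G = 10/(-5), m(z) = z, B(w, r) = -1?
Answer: 21816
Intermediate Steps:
f(H) = 8 + H**2 (f(H) = (H**2 + 0) + 8 = H**2 + 8 = 8 + H**2)
G = -2 (G = 10*(-1/5) = -2)
U(X, T) = -T - 2*X (U(X, T) = -2*X - T = -T - 2*X)
-909*U(m(6), f(-2)) = -909*(-(8 + (-2)**2) - 2*6) = -909*(-(8 + 4) - 12) = -909*(-1*12 - 12) = -909*(-12 - 12) = -909*(-24) = 21816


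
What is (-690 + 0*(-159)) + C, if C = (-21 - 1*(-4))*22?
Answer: -1064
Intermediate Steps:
C = -374 (C = (-21 + 4)*22 = -17*22 = -374)
(-690 + 0*(-159)) + C = (-690 + 0*(-159)) - 374 = (-690 + 0) - 374 = -690 - 374 = -1064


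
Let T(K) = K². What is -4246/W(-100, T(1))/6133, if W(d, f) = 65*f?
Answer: -4246/398645 ≈ -0.010651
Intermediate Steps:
-4246/W(-100, T(1))/6133 = -4246/(65*1²)/6133 = -4246/(65*1)*(1/6133) = -4246/65*(1/6133) = -4246*1/65*(1/6133) = -4246/65*1/6133 = -4246/398645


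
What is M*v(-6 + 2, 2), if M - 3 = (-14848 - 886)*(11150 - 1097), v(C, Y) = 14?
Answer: -2214434586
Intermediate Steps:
M = -158173899 (M = 3 + (-14848 - 886)*(11150 - 1097) = 3 - 15734*10053 = 3 - 158173902 = -158173899)
M*v(-6 + 2, 2) = -158173899*14 = -2214434586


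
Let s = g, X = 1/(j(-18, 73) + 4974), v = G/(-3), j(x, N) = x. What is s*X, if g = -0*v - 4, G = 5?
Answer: -1/1239 ≈ -0.00080710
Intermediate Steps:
v = -5/3 (v = 5/(-3) = 5*(-1/3) = -5/3 ≈ -1.6667)
g = -4 (g = -0*(-5)/3 - 4 = -2*0 - 4 = 0 - 4 = -4)
X = 1/4956 (X = 1/(-18 + 4974) = 1/4956 ≈ 0.00020178)
s = -4
s*X = -4*1/4956 = -1/1239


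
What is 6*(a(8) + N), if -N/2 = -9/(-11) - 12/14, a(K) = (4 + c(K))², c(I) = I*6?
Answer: 1249284/77 ≈ 16224.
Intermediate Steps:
c(I) = 6*I
a(K) = (4 + 6*K)²
N = 6/77 (N = -2*(-9/(-11) - 12/14) = -2*(-9*(-1/11) - 12*1/14) = -2*(9/11 - 6/7) = -2*(-3/77) = 6/77 ≈ 0.077922)
6*(a(8) + N) = 6*(4*(2 + 3*8)² + 6/77) = 6*(4*(2 + 24)² + 6/77) = 6*(4*26² + 6/77) = 6*(4*676 + 6/77) = 6*(2704 + 6/77) = 6*(208214/77) = 1249284/77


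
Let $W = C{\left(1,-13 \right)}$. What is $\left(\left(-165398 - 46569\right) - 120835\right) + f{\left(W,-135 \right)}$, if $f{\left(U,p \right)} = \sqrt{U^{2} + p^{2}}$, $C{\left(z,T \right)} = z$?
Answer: $-332802 + \sqrt{18226} \approx -3.3267 \cdot 10^{5}$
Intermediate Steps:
$W = 1$
$\left(\left(-165398 - 46569\right) - 120835\right) + f{\left(W,-135 \right)} = \left(\left(-165398 - 46569\right) - 120835\right) + \sqrt{1^{2} + \left(-135\right)^{2}} = \left(-211967 - 120835\right) + \sqrt{1 + 18225} = -332802 + \sqrt{18226}$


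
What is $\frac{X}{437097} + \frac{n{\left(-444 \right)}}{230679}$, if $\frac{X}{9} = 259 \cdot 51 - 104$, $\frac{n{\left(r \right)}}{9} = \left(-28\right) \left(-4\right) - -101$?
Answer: $\frac{14629812}{52597339} \approx 0.27815$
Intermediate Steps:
$n{\left(r \right)} = 1917$ ($n{\left(r \right)} = 9 \left(\left(-28\right) \left(-4\right) - -101\right) = 9 \left(112 + 101\right) = 9 \cdot 213 = 1917$)
$X = 117945$ ($X = 9 \left(259 \cdot 51 - 104\right) = 9 \left(13209 - 104\right) = 9 \cdot 13105 = 117945$)
$\frac{X}{437097} + \frac{n{\left(-444 \right)}}{230679} = \frac{117945}{437097} + \frac{1917}{230679} = 117945 \cdot \frac{1}{437097} + 1917 \cdot \frac{1}{230679} = \frac{39315}{145699} + \frac{3}{361} = \frac{14629812}{52597339}$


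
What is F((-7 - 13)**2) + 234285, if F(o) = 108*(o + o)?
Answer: 320685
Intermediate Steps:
F(o) = 216*o (F(o) = 108*(2*o) = 216*o)
F((-7 - 13)**2) + 234285 = 216*(-7 - 13)**2 + 234285 = 216*(-20)**2 + 234285 = 216*400 + 234285 = 86400 + 234285 = 320685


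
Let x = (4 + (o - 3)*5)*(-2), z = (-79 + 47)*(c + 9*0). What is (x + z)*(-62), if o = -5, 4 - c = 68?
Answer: -131440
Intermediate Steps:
c = -64 (c = 4 - 1*68 = 4 - 68 = -64)
z = 2048 (z = (-79 + 47)*(-64 + 9*0) = -32*(-64 + 0) = -32*(-64) = 2048)
x = 72 (x = (4 + (-5 - 3)*5)*(-2) = (4 - 8*5)*(-2) = (4 - 40)*(-2) = -36*(-2) = 72)
(x + z)*(-62) = (72 + 2048)*(-62) = 2120*(-62) = -131440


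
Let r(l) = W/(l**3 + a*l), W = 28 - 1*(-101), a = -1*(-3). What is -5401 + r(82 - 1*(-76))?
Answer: -21305789057/3944786 ≈ -5401.0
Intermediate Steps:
a = 3
W = 129 (W = 28 + 101 = 129)
r(l) = 129/(l**3 + 3*l)
-5401 + r(82 - 1*(-76)) = -5401 + 129/((82 - 1*(-76))*(3 + (82 - 1*(-76))**2)) = -5401 + 129/((82 + 76)*(3 + (82 + 76)**2)) = -5401 + 129/(158*(3 + 158**2)) = -5401 + 129*(1/158)/(3 + 24964) = -5401 + 129*(1/158)/24967 = -5401 + 129*(1/158)*(1/24967) = -5401 + 129/3944786 = -21305789057/3944786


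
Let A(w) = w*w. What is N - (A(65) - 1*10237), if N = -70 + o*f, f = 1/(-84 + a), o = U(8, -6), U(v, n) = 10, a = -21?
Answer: 124780/21 ≈ 5941.9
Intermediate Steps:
o = 10
A(w) = w**2
f = -1/105 (f = 1/(-84 - 21) = 1/(-105) = -1/105 ≈ -0.0095238)
N = -1472/21 (N = -70 + 10*(-1/105) = -70 - 2/21 = -1472/21 ≈ -70.095)
N - (A(65) - 1*10237) = -1472/21 - (65**2 - 1*10237) = -1472/21 - (4225 - 10237) = -1472/21 - 1*(-6012) = -1472/21 + 6012 = 124780/21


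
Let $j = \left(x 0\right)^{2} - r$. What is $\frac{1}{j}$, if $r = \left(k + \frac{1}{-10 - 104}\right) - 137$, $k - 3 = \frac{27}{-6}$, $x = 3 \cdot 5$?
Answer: $\frac{57}{7895} \approx 0.0072198$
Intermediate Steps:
$x = 15$
$k = - \frac{3}{2}$ ($k = 3 + \frac{27}{-6} = 3 + 27 \left(- \frac{1}{6}\right) = 3 - \frac{9}{2} = - \frac{3}{2} \approx -1.5$)
$r = - \frac{7895}{57}$ ($r = \left(- \frac{3}{2} + \frac{1}{-10 - 104}\right) - 137 = \left(- \frac{3}{2} + \frac{1}{-114}\right) - 137 = \left(- \frac{3}{2} - \frac{1}{114}\right) - 137 = - \frac{86}{57} - 137 = - \frac{7895}{57} \approx -138.51$)
$j = \frac{7895}{57}$ ($j = \left(15 \cdot 0\right)^{2} - - \frac{7895}{57} = 0^{2} + \frac{7895}{57} = 0 + \frac{7895}{57} = \frac{7895}{57} \approx 138.51$)
$\frac{1}{j} = \frac{1}{\frac{7895}{57}} = \frac{57}{7895}$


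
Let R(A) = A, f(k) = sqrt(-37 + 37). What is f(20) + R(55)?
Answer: 55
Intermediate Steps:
f(k) = 0 (f(k) = sqrt(0) = 0)
f(20) + R(55) = 0 + 55 = 55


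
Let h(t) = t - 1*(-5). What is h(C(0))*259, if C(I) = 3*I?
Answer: 1295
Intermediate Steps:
h(t) = 5 + t (h(t) = t + 5 = 5 + t)
h(C(0))*259 = (5 + 3*0)*259 = (5 + 0)*259 = 5*259 = 1295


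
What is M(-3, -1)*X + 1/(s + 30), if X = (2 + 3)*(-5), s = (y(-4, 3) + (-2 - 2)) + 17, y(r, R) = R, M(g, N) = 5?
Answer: -5749/46 ≈ -124.98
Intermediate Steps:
s = 16 (s = (3 + (-2 - 2)) + 17 = (3 - 4) + 17 = -1 + 17 = 16)
X = -25 (X = 5*(-5) = -25)
M(-3, -1)*X + 1/(s + 30) = 5*(-25) + 1/(16 + 30) = -125 + 1/46 = -5749/46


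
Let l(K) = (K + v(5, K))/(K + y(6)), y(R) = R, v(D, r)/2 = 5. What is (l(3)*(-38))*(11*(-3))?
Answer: 5434/3 ≈ 1811.3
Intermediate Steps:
v(D, r) = 10 (v(D, r) = 2*5 = 10)
l(K) = (10 + K)/(6 + K) (l(K) = (K + 10)/(K + 6) = (10 + K)/(6 + K))
(l(3)*(-38))*(11*(-3)) = (((10 + 3)/(6 + 3))*(-38))*(11*(-3)) = ((13/9)*(-38))*(-33) = -494/9*(-33) = 5434/3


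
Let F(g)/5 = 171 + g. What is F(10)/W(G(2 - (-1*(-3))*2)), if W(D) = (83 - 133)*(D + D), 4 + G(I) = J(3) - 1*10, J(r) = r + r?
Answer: 181/160 ≈ 1.1313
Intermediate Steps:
F(g) = 855 + 5*g (F(g) = 5*(171 + g) = 855 + 5*g)
J(r) = 2*r
G(I) = -8 (G(I) = -4 + (2*3 - 1*10) = -4 + (6 - 10) = -4 - 4 = -8)
W(D) = -100*D
F(10)/W(G(2 - (-1*(-3))*2)) = (855 + 5*10)/((-100*(-8))) = (855 + 50)/800 = 905*(1/800) = 181/160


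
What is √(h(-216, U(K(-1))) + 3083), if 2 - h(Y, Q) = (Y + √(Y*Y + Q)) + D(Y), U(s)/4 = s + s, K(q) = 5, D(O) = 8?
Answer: √(3293 - 2*√11674) ≈ 55.470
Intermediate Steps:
U(s) = 8*s (U(s) = 4*(s + s) = 4*(2*s) = 8*s)
h(Y, Q) = -6 - Y - √(Q + Y²) (h(Y, Q) = 2 - ((Y + √(Y*Y + Q)) + 8) = 2 - ((Y + √(Y² + Q)) + 8) = 2 - ((Y + √(Q + Y²)) + 8) = 2 - (8 + Y + √(Q + Y²)) = 2 + (-8 - Y - √(Q + Y²)) = -6 - Y - √(Q + Y²))
√(h(-216, U(K(-1))) + 3083) = √((-6 - 1*(-216) - √(8*5 + (-216)²)) + 3083) = √((-6 + 216 - √(40 + 46656)) + 3083) = √((-6 + 216 - √46696) + 3083) = √((-6 + 216 - 2*√11674) + 3083) = √((210 - 2*√11674) + 3083) = √(3293 - 2*√11674)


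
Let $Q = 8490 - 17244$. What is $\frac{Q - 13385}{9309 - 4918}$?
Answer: $- \frac{22139}{4391} \approx -5.0419$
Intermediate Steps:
$Q = -8754$ ($Q = 8490 - 17244 = -8754$)
$\frac{Q - 13385}{9309 - 4918} = \frac{-8754 - 13385}{9309 - 4918} = - \frac{22139}{4391}$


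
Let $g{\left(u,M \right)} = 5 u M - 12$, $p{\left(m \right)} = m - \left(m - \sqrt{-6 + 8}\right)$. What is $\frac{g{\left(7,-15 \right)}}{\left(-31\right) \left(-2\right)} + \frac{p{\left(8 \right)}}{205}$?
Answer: $- \frac{537}{62} + \frac{\sqrt{2}}{205} \approx -8.6544$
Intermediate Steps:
$p{\left(m \right)} = \sqrt{2}$ ($p{\left(m \right)} = m - \left(m - \sqrt{2}\right) = \sqrt{2}$)
$g{\left(u,M \right)} = -12 + 5 M u$ ($g{\left(u,M \right)} = 5 M u - 12 = -12 + 5 M u$)
$\frac{g{\left(7,-15 \right)}}{\left(-31\right) \left(-2\right)} + \frac{p{\left(8 \right)}}{205} = \frac{-12 + 5 \left(-15\right) 7}{\left(-31\right) \left(-2\right)} + \frac{\sqrt{2}}{205} = \frac{-12 - 525}{62} + \sqrt{2} \cdot \frac{1}{205} = \left(-537\right) \frac{1}{62} + \frac{\sqrt{2}}{205} = - \frac{537}{62} + \frac{\sqrt{2}}{205}$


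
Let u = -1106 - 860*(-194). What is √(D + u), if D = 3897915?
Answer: √4063649 ≈ 2015.8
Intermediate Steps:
u = 165734 (u = -1106 + 166840 = 165734)
√(D + u) = √(3897915 + 165734) = √4063649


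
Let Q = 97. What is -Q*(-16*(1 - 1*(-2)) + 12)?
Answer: 3492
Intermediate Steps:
-Q*(-16*(1 - 1*(-2)) + 12) = -97*(-16*(1 - 1*(-2)) + 12) = -97*(-16*(1 + 2) + 12) = -97*(-16*3 + 12) = -97*(-48 + 12) = -97*(-36) = -1*(-3492) = 3492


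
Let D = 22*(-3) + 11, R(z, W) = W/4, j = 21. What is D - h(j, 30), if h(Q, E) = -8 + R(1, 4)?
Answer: -48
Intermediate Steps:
R(z, W) = W/4 (R(z, W) = W*(¼) = W/4)
h(Q, E) = -7 (h(Q, E) = -8 + (¼)*4 = -8 + 1 = -7)
D = -55 (D = -66 + 11 = -55)
D - h(j, 30) = -55 - 1*(-7) = -55 + 7 = -48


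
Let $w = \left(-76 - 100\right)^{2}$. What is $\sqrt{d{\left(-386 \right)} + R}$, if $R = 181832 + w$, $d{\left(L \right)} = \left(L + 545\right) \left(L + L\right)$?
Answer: $2 \sqrt{22515} \approx 300.1$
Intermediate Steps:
$w = 30976$ ($w = \left(-176\right)^{2} = 30976$)
$d{\left(L \right)} = 2 L \left(545 + L\right)$ ($d{\left(L \right)} = \left(545 + L\right) 2 L = 2 L \left(545 + L\right)$)
$R = 212808$ ($R = 181832 + 30976 = 212808$)
$\sqrt{d{\left(-386 \right)} + R} = \sqrt{2 \left(-386\right) \left(545 - 386\right) + 212808} = \sqrt{2 \left(-386\right) 159 + 212808} = \sqrt{-122748 + 212808} = \sqrt{90060} = 2 \sqrt{22515}$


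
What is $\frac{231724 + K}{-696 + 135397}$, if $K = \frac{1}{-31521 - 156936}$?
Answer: $\frac{43670009867}{25385346357} \approx 1.7203$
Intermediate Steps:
$K = - \frac{1}{188457}$ ($K = \frac{1}{-188457} = - \frac{1}{188457} \approx -5.3062 \cdot 10^{-6}$)
$\frac{231724 + K}{-696 + 135397} = \frac{231724 - \frac{1}{188457}}{-696 + 135397} = \frac{43670009867}{188457 \cdot 134701} = \frac{43670009867}{188457} \cdot \frac{1}{134701} = \frac{43670009867}{25385346357}$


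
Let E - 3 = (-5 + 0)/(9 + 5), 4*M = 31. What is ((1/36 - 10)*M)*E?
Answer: -411773/2016 ≈ -204.25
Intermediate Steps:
M = 31/4 (M = (¼)*31 = 31/4 ≈ 7.7500)
E = 37/14 (E = 3 + (-5 + 0)/(9 + 5) = 3 - 5/14 = 37/14 ≈ 2.6429)
((1/36 - 10)*M)*E = ((1/36 - 10)*(31/4))*(37/14) = -359/36*31/4*(37/14) = -11129/144*37/14 = -411773/2016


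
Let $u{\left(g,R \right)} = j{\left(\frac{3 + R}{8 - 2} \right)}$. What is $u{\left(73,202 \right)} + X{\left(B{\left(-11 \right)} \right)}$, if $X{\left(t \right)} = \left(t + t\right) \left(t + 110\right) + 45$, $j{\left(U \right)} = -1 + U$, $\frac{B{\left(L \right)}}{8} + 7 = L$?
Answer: $\frac{59221}{6} \approx 9870.2$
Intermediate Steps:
$B{\left(L \right)} = -56 + 8 L$
$u{\left(g,R \right)} = - \frac{1}{2} + \frac{R}{6}$ ($u{\left(g,R \right)} = -1 + \frac{3 + R}{8 - 2} = -1 + \frac{3 + R}{6} = -1 + \left(3 + R\right) \frac{1}{6} = -1 + \left(\frac{1}{2} + \frac{R}{6}\right) = - \frac{1}{2} + \frac{R}{6}$)
$X{\left(t \right)} = 45 + 2 t \left(110 + t\right)$ ($X{\left(t \right)} = 2 t \left(110 + t\right) + 45 = 45 + 2 t \left(110 + t\right)$)
$u{\left(73,202 \right)} + X{\left(B{\left(-11 \right)} \right)} = \left(- \frac{1}{2} + \frac{1}{6} \cdot 202\right) + \left(45 + 2 \left(-56 + 8 \left(-11\right)\right)^{2} + 220 \left(-56 + 8 \left(-11\right)\right)\right) = \left(- \frac{1}{2} + \frac{101}{3}\right) + \left(45 + 2 \left(-56 - 88\right)^{2} + 220 \left(-56 - 88\right)\right) = \frac{199}{6} + \left(45 + 2 \left(-144\right)^{2} + 220 \left(-144\right)\right) = \frac{199}{6} + \left(45 + 2 \cdot 20736 - 31680\right) = \frac{199}{6} + \left(45 + 41472 - 31680\right) = \frac{199}{6} + 9837 = \frac{59221}{6}$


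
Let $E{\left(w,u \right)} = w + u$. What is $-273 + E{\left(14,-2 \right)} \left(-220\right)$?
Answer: $-2913$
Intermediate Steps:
$E{\left(w,u \right)} = u + w$
$-273 + E{\left(14,-2 \right)} \left(-220\right) = -273 + \left(-2 + 14\right) \left(-220\right) = -273 + 12 \left(-220\right) = -273 - 2640 = -2913$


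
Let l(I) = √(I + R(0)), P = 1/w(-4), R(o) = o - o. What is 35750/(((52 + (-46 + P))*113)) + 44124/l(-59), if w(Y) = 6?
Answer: 214500/4181 - 44124*I*√59/59 ≈ 51.304 - 5744.5*I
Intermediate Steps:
R(o) = 0
P = ⅙ (P = 1/6 = ⅙ ≈ 0.16667)
l(I) = √I (l(I) = √(I + 0) = √I)
35750/(((52 + (-46 + P))*113)) + 44124/l(-59) = 35750/(((52 + (-46 + ⅙))*113)) + 44124/(√(-59)) = 35750/(((52 - 275/6)*113)) + 44124/((I*√59)) = 35750/(((37/6)*113)) + 44124*(-I*√59/59) = 35750/(4181/6) - 44124*I*√59/59 = 35750*(6/4181) - 44124*I*√59/59 = 214500/4181 - 44124*I*√59/59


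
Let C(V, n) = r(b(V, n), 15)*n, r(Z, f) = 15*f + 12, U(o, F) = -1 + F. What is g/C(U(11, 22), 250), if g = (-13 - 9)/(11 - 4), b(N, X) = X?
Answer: -11/207375 ≈ -5.3044e-5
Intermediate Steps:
r(Z, f) = 12 + 15*f
g = -22/7 ≈ -3.1429
C(V, n) = 237*n (C(V, n) = (12 + 15*15)*n = (12 + 225)*n = 237*n)
g/C(U(11, 22), 250) = -22/(7*(237*250)) = -22/7/59250 = -22/7*1/59250 = -11/207375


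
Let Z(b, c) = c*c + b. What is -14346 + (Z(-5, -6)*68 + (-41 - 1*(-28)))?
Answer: -12251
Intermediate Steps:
Z(b, c) = b + c² (Z(b, c) = c² + b = b + c²)
-14346 + (Z(-5, -6)*68 + (-41 - 1*(-28))) = -14346 + ((-5 + (-6)²)*68 + (-41 - 1*(-28))) = -14346 + ((-5 + 36)*68 + (-41 + 28)) = -14346 + (31*68 - 13) = -14346 + (2108 - 13) = -14346 + 2095 = -12251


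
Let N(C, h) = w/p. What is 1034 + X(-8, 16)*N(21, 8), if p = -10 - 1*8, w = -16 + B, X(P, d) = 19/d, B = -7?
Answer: 298229/288 ≈ 1035.5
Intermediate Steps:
w = -23 (w = -16 - 7 = -23)
p = -18 (p = -10 - 8 = -18)
N(C, h) = 23/18 (N(C, h) = -23/(-18) = -23*(-1/18) = 23/18)
1034 + X(-8, 16)*N(21, 8) = 1034 + (19/16)*(23/18) = 1034 + 437/288 = 298229/288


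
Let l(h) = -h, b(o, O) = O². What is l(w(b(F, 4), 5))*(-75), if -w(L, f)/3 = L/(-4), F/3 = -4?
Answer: 900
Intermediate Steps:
F = -12 (F = 3*(-4) = -12)
w(L, f) = 3*L/4 (w(L, f) = -3*L/(-4) = -3*L*(-1)/4 = -(-3)*L/4 = 3*L/4)
l(w(b(F, 4), 5))*(-75) = -3*4²/4*(-75) = -3*16/4*(-75) = -1*12*(-75) = -12*(-75) = 900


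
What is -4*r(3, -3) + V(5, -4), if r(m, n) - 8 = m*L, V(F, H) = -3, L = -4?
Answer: 13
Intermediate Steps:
r(m, n) = 8 - 4*m (r(m, n) = 8 + m*(-4) = 8 - 4*m)
-4*r(3, -3) + V(5, -4) = -4*(8 - 4*3) - 3 = -4*(8 - 12) - 3 = -4*(-4) - 3 = 16 - 3 = 13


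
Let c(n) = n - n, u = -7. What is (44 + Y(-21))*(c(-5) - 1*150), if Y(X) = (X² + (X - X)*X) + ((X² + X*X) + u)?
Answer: -204000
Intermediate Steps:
c(n) = 0
Y(X) = -7 + 3*X² (Y(X) = (X² + (X - X)*X) + ((X² + X*X) - 7) = (X² + 0*X) + ((X² + X²) - 7) = (X² + 0) + (2*X² - 7) = X² + (-7 + 2*X²) = -7 + 3*X²)
(44 + Y(-21))*(c(-5) - 1*150) = (44 + (-7 + 3*(-21)²))*(0 - 1*150) = (44 + (-7 + 3*441))*(0 - 150) = (44 + (-7 + 1323))*(-150) = (44 + 1316)*(-150) = 1360*(-150) = -204000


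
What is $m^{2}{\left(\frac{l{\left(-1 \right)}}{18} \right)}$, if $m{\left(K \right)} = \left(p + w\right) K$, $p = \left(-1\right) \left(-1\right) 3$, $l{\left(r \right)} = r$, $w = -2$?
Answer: $\frac{1}{324} \approx 0.0030864$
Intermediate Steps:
$p = 3$ ($p = 1 \cdot 3 = 3$)
$m{\left(K \right)} = K$ ($m{\left(K \right)} = \left(3 - 2\right) K = 1 K = K$)
$m^{2}{\left(\frac{l{\left(-1 \right)}}{18} \right)} = \left(- \frac{1}{18}\right)^{2} = \frac{1}{324}$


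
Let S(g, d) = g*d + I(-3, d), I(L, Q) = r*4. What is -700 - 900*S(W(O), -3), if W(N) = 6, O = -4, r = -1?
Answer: 19100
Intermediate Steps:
I(L, Q) = -4 (I(L, Q) = -1*4 = -4)
S(g, d) = -4 + d*g (S(g, d) = g*d - 4 = d*g - 4 = -4 + d*g)
-700 - 900*S(W(O), -3) = -700 - 900*(-4 - 3*6) = -700 - 900*(-4 - 18) = -700 - 900*(-22) = -700 + 19800 = 19100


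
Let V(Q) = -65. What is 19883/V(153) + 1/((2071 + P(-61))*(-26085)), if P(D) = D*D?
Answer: -120160381385/392819232 ≈ -305.89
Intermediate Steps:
P(D) = D²
19883/V(153) + 1/((2071 + P(-61))*(-26085)) = 19883/(-65) + 1/((2071 + (-61)²)*(-26085)) = 19883*(-1/65) - 1/26085/(2071 + 3721) = -19883/65 - 1/26085/5792 = -19883/65 + (1/5792)*(-1/26085) = -19883/65 - 1/151084320 = -120160381385/392819232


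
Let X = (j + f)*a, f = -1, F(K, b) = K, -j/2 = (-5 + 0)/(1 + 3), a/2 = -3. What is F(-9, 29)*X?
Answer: 81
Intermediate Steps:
a = -6 (a = 2*(-3) = -6)
j = 5/2 (j = -2*(-5 + 0)/(1 + 3) = -(-10)/4 = -2*(-5/4) = 5/2 ≈ 2.5000)
X = -9 (X = (5/2 - 1)*(-6) = (3/2)*(-6) = -9)
F(-9, 29)*X = -9*(-9) = 81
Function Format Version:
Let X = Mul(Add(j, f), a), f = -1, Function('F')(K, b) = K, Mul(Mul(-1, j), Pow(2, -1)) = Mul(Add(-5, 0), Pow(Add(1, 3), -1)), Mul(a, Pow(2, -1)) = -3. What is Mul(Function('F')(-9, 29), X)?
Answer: 81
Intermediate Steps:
a = -6 (a = Mul(2, -3) = -6)
j = Rational(5, 2) (j = Mul(-2, Mul(Add(-5, 0), Pow(Add(1, 3), -1))) = Mul(-2, Mul(-5, Pow(4, -1))) = Mul(-2, Mul(-5, Rational(1, 4))) = Mul(-2, Rational(-5, 4)) = Rational(5, 2) ≈ 2.5000)
X = -9 (X = Mul(Add(Rational(5, 2), -1), -6) = Mul(Rational(3, 2), -6) = -9)
Mul(Function('F')(-9, 29), X) = Mul(-9, -9) = 81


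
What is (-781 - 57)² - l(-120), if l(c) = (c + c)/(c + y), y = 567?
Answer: 104634436/149 ≈ 7.0224e+5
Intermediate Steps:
l(c) = 2*c/(567 + c) (l(c) = (c + c)/(c + 567) = (2*c)/(567 + c) = 2*c/(567 + c))
(-781 - 57)² - l(-120) = (-781 - 57)² - 2*(-120)/(567 - 120) = (-838)² - 2*(-120)/447 = 702244 - 2*(-120)/447 = 702244 - 1*(-80/149) = 702244 + 80/149 = 104634436/149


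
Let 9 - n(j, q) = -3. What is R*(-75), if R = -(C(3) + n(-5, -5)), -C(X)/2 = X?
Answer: 450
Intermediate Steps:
n(j, q) = 12 (n(j, q) = 9 - 1*(-3) = 9 + 3 = 12)
C(X) = -2*X
R = -6 (R = -(-2*3 + 12) = -(-6 + 12) = -1*6 = -6)
R*(-75) = -6*(-75) = 450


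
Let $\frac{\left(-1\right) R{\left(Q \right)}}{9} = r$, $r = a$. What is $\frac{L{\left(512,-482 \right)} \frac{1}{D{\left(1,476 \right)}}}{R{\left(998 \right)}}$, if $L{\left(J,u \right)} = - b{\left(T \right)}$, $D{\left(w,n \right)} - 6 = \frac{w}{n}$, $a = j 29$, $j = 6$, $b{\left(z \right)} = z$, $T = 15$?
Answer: $\frac{1190}{745677} \approx 0.0015959$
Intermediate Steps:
$a = 174$ ($a = 6 \cdot 29 = 174$)
$D{\left(w,n \right)} = 6 + \frac{w}{n}$
$L{\left(J,u \right)} = -15$ ($L{\left(J,u \right)} = \left(-1\right) 15 = -15$)
$r = 174$
$R{\left(Q \right)} = -1566$ ($R{\left(Q \right)} = \left(-9\right) 174 = -1566$)
$\frac{L{\left(512,-482 \right)} \frac{1}{D{\left(1,476 \right)}}}{R{\left(998 \right)}} = \frac{\left(-15\right) \frac{1}{6 + 1 \cdot \frac{1}{476}}}{-1566} = - \frac{15}{6 + 1 \cdot \frac{1}{476}} \left(- \frac{1}{1566}\right) = - \frac{15}{6 + \frac{1}{476}} \left(- \frac{1}{1566}\right) = - \frac{15}{\frac{2857}{476}} \left(- \frac{1}{1566}\right) = \left(-15\right) \frac{476}{2857} \left(- \frac{1}{1566}\right) = \left(- \frac{7140}{2857}\right) \left(- \frac{1}{1566}\right) = \frac{1190}{745677}$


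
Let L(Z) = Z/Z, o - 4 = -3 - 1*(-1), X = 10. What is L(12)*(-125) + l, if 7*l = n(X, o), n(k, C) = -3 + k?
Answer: -124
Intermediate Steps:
o = 2 (o = 4 + (-3 - 1*(-1)) = 4 + (-3 + 1) = 4 - 2 = 2)
L(Z) = 1
l = 1 (l = (-3 + 10)/7 = (⅐)*7 = 1)
L(12)*(-125) + l = 1*(-125) + 1 = -125 + 1 = -124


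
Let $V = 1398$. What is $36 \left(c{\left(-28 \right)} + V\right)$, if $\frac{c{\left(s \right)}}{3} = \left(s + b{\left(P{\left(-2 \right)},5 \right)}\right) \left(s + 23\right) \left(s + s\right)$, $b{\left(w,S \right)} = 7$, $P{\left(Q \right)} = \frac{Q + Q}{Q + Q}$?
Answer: $-584712$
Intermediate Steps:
$P{\left(Q \right)} = 1$ ($P{\left(Q \right)} = \frac{2 Q}{2 Q} = 2 Q \frac{1}{2 Q} = 1$)
$c{\left(s \right)} = 6 s \left(7 + s\right) \left(23 + s\right)$ ($c{\left(s \right)} = 3 \left(s + 7\right) \left(s + 23\right) \left(s + s\right) = 3 \left(7 + s\right) \left(23 + s\right) 2 s = 3 \cdot 2 s \left(7 + s\right) \left(23 + s\right) = 6 s \left(7 + s\right) \left(23 + s\right)$)
$36 \left(c{\left(-28 \right)} + V\right) = 36 \left(6 \left(-28\right) \left(161 + \left(-28\right)^{2} + 30 \left(-28\right)\right) + 1398\right) = 36 \left(6 \left(-28\right) \left(161 + 784 - 840\right) + 1398\right) = 36 \left(6 \left(-28\right) 105 + 1398\right) = 36 \left(-17640 + 1398\right) = 36 \left(-16242\right) = -584712$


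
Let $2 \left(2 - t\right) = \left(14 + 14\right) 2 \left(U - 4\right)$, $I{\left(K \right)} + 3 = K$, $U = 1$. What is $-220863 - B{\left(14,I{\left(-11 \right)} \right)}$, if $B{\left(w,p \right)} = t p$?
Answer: $-219659$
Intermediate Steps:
$I{\left(K \right)} = -3 + K$
$t = 86$ ($t = 2 - \frac{\left(14 + 14\right) 2 \left(1 - 4\right)}{2} = 2 - \frac{28 \cdot 2 \left(-3\right)}{2} = 2 - \frac{28 \left(-6\right)}{2} = 2 - -84 = 2 + 84 = 86$)
$B{\left(w,p \right)} = 86 p$
$-220863 - B{\left(14,I{\left(-11 \right)} \right)} = -220863 - 86 \left(-3 - 11\right) = -220863 - 86 \left(-14\right) = -220863 - -1204 = -220863 + 1204 = -219659$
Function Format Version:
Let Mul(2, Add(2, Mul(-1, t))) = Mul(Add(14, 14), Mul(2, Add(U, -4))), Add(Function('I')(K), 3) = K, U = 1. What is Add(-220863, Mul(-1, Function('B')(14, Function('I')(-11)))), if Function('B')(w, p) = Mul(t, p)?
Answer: -219659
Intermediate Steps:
Function('I')(K) = Add(-3, K)
t = 86 (t = Add(2, Mul(Rational(-1, 2), Mul(Add(14, 14), Mul(2, Add(1, -4))))) = Add(2, Mul(Rational(-1, 2), Mul(28, Mul(2, -3)))) = Add(2, Mul(Rational(-1, 2), Mul(28, -6))) = Add(2, Mul(Rational(-1, 2), -168)) = Add(2, 84) = 86)
Function('B')(w, p) = Mul(86, p)
Add(-220863, Mul(-1, Function('B')(14, Function('I')(-11)))) = Add(-220863, Mul(-1, Mul(86, Add(-3, -11)))) = Add(-220863, Mul(-1, Mul(86, -14))) = Add(-220863, Mul(-1, -1204)) = Add(-220863, 1204) = -219659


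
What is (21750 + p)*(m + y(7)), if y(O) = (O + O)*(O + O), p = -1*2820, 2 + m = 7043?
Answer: 136996410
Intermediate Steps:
m = 7041 (m = -2 + 7043 = 7041)
p = -2820
y(O) = 4*O**2 (y(O) = (2*O)*(2*O) = 4*O**2)
(21750 + p)*(m + y(7)) = (21750 - 2820)*(7041 + 4*7**2) = 18930*(7041 + 4*49) = 18930*(7041 + 196) = 18930*7237 = 136996410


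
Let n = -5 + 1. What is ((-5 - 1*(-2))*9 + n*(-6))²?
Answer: 9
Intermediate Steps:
n = -4
((-5 - 1*(-2))*9 + n*(-6))² = ((-5 - 1*(-2))*9 - 4*(-6))² = ((-5 + 2)*9 + 24)² = (-3*9 + 24)² = (-27 + 24)² = (-3)² = 9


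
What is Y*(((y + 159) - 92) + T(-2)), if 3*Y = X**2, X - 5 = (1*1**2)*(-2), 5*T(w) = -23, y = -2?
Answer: 906/5 ≈ 181.20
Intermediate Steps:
T(w) = -23/5 (T(w) = (1/5)*(-23) = -23/5)
X = 3 (X = 5 + (1*1**2)*(-2) = 5 + (1*1)*(-2) = 5 + 1*(-2) = 5 - 2 = 3)
Y = 3 (Y = (1/3)*3**2 = (1/3)*9 = 3)
Y*(((y + 159) - 92) + T(-2)) = 3*(((-2 + 159) - 92) - 23/5) = 3*((157 - 92) - 23/5) = 3*(65 - 23/5) = 3*(302/5) = 906/5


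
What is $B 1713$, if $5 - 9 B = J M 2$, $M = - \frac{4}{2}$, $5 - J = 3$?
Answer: $\frac{7423}{3} \approx 2474.3$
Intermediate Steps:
$J = 2$ ($J = 5 - 3 = 2$)
$M = -2$ ($M = \left(-4\right) \frac{1}{2} = -2$)
$B = \frac{13}{9}$ ($B = \frac{5}{9} - \frac{2 \left(-2\right) 2}{9} = \frac{5}{9} - \frac{\left(-4\right) 2}{9} = \frac{5}{9} - - \frac{8}{9} = \frac{5}{9} + \frac{8}{9} = \frac{13}{9} \approx 1.4444$)
$B 1713 = \frac{13}{9} \cdot 1713 = \frac{7423}{3}$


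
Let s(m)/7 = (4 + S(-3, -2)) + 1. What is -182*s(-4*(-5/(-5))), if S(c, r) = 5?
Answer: -12740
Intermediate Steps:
s(m) = 70 (s(m) = 7*((4 + 5) + 1) = 7*(9 + 1) = 7*10 = 70)
-182*s(-4*(-5/(-5))) = -182*70 = -12740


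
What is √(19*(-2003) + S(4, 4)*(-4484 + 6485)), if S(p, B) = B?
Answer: I*√30053 ≈ 173.36*I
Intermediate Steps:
√(19*(-2003) + S(4, 4)*(-4484 + 6485)) = √(19*(-2003) + 4*(-4484 + 6485)) = √(-38057 + 4*2001) = √(-38057 + 8004) = √(-30053) = I*√30053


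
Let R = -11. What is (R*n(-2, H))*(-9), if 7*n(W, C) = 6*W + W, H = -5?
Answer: -198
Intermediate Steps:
n(W, C) = W (n(W, C) = (6*W + W)/7 = (7*W)/7 = W)
(R*n(-2, H))*(-9) = -11*(-2)*(-9) = 22*(-9) = -198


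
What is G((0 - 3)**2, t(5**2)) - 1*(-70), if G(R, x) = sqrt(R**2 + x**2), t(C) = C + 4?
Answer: 70 + sqrt(922) ≈ 100.36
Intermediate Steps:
t(C) = 4 + C
G((0 - 3)**2, t(5**2)) - 1*(-70) = sqrt(((0 - 3)**2)**2 + (4 + 5**2)**2) - 1*(-70) = sqrt(((-3)**2)**2 + (4 + 25)**2) + 70 = sqrt(9**2 + 29**2) + 70 = sqrt(81 + 841) + 70 = sqrt(922) + 70 = 70 + sqrt(922)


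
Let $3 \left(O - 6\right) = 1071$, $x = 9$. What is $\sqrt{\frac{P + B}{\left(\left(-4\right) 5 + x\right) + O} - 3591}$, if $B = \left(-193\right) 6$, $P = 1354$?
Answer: $\frac{i \sqrt{6951098}}{44} \approx 59.92 i$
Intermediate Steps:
$B = -1158$
$O = 363$ ($O = 6 + \frac{1}{3} \cdot 1071 = 6 + 357 = 363$)
$\sqrt{\frac{P + B}{\left(\left(-4\right) 5 + x\right) + O} - 3591} = \sqrt{\frac{1354 - 1158}{\left(\left(-4\right) 5 + 9\right) + 363} - 3591} = \sqrt{\frac{196}{\left(-20 + 9\right) + 363} - 3591} = \sqrt{\frac{196}{-11 + 363} - 3591} = \sqrt{\frac{196}{352} - 3591} = \sqrt{196 \cdot \frac{1}{352} - 3591} = \sqrt{\frac{49}{88} - 3591} = \sqrt{- \frac{315959}{88}} = \frac{i \sqrt{6951098}}{44}$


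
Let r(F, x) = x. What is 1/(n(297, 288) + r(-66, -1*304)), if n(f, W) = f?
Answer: -⅐ ≈ -0.14286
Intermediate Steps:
1/(n(297, 288) + r(-66, -1*304)) = 1/(297 - 1*304) = 1/(297 - 304) = 1/(-7) = -⅐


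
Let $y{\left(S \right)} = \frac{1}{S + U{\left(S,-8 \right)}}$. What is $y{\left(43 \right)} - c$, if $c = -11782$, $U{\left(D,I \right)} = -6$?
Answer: $\frac{435935}{37} \approx 11782.0$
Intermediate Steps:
$y{\left(S \right)} = \frac{1}{-6 + S}$ ($y{\left(S \right)} = \frac{1}{S - 6} = \frac{1}{-6 + S}$)
$y{\left(43 \right)} - c = \frac{1}{-6 + 43} - -11782 = \frac{1}{37} + 11782 = \frac{435935}{37}$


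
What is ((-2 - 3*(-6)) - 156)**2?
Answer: 19600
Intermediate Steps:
((-2 - 3*(-6)) - 156)**2 = ((-2 + 18) - 156)**2 = (16 - 156)**2 = (-140)**2 = 19600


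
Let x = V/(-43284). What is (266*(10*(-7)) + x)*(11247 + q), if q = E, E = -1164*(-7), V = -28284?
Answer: -1302567870285/3607 ≈ -3.6112e+8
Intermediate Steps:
E = 8148
x = 2357/3607 (x = -28284/(-43284) = -28284*(-1/43284) = 2357/3607 ≈ 0.65345)
q = 8148
(266*(10*(-7)) + x)*(11247 + q) = (266*(10*(-7)) + 2357/3607)*(11247 + 8148) = (266*(-70) + 2357/3607)*19395 = (-18620 + 2357/3607)*19395 = -67159983/3607*19395 = -1302567870285/3607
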